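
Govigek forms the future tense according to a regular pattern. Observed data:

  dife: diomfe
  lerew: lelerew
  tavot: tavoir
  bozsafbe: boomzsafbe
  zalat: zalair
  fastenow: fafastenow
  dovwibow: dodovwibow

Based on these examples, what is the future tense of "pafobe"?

paomfobe

tavot and dovwibow both have last vowel 'o' yet inflect differently (tavoir, dodovwibow), so the last vowel is not what conditions the rule; the final letter is.
"pafobe" ends in -e. The stems ending in -e (bozsafbe → boomzsafbe, dife → diomfe) insert -om- after the first vowel.
The other patterns: stems ending in -t drop the final letter and add -ir; stems ending in -w repeat the first consonant+vowel as a prefix.
So pafobe → paomfobe.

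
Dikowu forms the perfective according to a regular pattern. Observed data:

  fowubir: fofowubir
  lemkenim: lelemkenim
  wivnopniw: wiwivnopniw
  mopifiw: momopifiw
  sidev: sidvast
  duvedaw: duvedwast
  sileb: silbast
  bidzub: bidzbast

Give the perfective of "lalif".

wivnopniw and duvedaw both end in -w yet inflect differently (wiwivnopniw, duvedwast), so the final letter is not what conditions the rule; the last vowel is.
"lalif" has last vowel 'i'. The stems whose last vowel is 'i' (fowubir → fofowubir, lemkenim → lelemkenim, wivnopniw → wiwivnopniw) repeat the first consonant+vowel as a prefix.
So lalif → lalalif.

lalalif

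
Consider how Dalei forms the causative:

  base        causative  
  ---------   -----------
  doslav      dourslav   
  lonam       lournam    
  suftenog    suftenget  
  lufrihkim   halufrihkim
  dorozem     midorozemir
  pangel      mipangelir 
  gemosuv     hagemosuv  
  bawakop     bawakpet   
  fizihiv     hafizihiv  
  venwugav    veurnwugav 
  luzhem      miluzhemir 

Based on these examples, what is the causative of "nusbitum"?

hanusbitum

luzhem and lonam both end in -m yet inflect differently (miluzhemir, lournam), so the final letter is not what conditions the rule; the last vowel is.
"nusbitum" has last vowel 'u'. The one such stem in the data (gemosuv → hagemosuv) adds the prefix ha-, so the same rule applies.
The other patterns: stems whose last vowel is 'e' add mi- … -ir around the stem; stems whose last vowel is 'o' delete the last vowel and add -et; stems whose last vowel is 'a' insert -ur- after the first vowel.
So nusbitum → hanusbitum.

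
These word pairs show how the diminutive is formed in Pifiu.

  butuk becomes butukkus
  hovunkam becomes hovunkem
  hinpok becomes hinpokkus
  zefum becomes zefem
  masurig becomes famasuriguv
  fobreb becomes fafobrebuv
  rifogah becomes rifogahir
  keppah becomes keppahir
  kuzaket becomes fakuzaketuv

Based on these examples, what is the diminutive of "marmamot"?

zefum and butuk both have last vowel 'u' yet inflect differently (zefem, butukkus), so the last vowel is not what conditions the rule; the final letter is.
"marmamot" ends in -t. The one such stem in the data (kuzaket → fakuzaketuv) adds fa- … -uv around the stem, so the same rule applies.
The other patterns: stems ending in -m change the last vowel to 'e'; stems ending in -k double the final consonant and add -us; stems ending in -h add -ir.
So marmamot → famarmamotuv.

famarmamotuv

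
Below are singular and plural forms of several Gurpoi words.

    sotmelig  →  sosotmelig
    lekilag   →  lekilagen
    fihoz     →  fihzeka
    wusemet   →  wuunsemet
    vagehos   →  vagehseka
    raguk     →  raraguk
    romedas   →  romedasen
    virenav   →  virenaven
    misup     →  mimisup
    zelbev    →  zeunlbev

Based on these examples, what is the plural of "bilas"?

bilasen

vagehos and romedas both end in -s yet inflect differently (vagehseka, romedasen), so the final letter is not what conditions the rule; the last vowel is.
"bilas" has last vowel 'a'. The stems whose last vowel is 'a' (virenav → virenaven, lekilag → lekilagen, romedas → romedasen) add -en.
So bilas → bilasen.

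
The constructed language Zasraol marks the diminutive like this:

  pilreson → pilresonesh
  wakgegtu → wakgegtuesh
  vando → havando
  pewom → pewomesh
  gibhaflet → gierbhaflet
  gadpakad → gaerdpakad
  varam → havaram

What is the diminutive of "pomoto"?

"pomoto" begins with p-. The stems beginning with p- (pewom → pewomesh, pilreson → pilresonesh) add -esh.
The other patterns: stems beginning with v- add the prefix ha-; stems beginning with g- insert -er- after the first vowel.
So pomoto → pomotoesh.

pomotoesh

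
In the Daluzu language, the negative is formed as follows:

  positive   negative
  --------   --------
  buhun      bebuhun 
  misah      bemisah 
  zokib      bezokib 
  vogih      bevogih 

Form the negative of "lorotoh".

belorotoh

Every pair shown (buhun → bebuhun, misah → bemisah, zokib → bezokib, …) follows the same rule: add the prefix be-.
So lorotoh → belorotoh.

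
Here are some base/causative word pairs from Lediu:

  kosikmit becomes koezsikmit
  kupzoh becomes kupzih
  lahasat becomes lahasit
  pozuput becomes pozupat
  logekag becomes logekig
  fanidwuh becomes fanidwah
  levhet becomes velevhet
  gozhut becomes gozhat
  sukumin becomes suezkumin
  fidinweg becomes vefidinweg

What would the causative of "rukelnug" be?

lahasat and kosikmit both end in -t yet inflect differently (lahasit, koezsikmit), so the final letter is not what conditions the rule; the last vowel is.
"rukelnug" has last vowel 'u'. The stems whose last vowel is 'u' (fanidwuh → fanidwah, gozhut → gozhat, pozuput → pozupat) change the last vowel to 'a'.
The other patterns: stems whose last vowel is 'a' or 'o' change the last vowel to 'i'; stems whose last vowel is 'i' insert -ez- after the first vowel; stems whose last vowel is 'e' add the prefix ve-.
So rukelnug → rukelnag.

rukelnag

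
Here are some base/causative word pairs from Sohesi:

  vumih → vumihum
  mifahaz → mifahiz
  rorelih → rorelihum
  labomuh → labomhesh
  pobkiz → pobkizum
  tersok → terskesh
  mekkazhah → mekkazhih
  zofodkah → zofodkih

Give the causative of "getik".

getikum

"getik" has last vowel 'i'. The stems whose last vowel is 'i' (pobkiz → pobkizum, rorelih → rorelihum, vumih → vumihum) add -um.
So getik → getikum.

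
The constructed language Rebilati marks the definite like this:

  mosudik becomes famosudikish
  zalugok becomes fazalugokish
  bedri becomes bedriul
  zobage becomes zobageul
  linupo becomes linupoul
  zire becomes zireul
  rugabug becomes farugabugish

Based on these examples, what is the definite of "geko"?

gekoul

zalugok and linupo both have last vowel 'o' yet inflect differently (fazalugokish, linupoul), so the last vowel is not what conditions the rule; whether the stem ends in a vowel or a consonant is.
"geko" ends in a vowel. The stems ending in a vowel (linupo → linupoul, zire → zireul, bedri → bedriul) add -ul.
The other pattern: stems ending in a consonant add fa- … -ish around the stem.
So geko → gekoul.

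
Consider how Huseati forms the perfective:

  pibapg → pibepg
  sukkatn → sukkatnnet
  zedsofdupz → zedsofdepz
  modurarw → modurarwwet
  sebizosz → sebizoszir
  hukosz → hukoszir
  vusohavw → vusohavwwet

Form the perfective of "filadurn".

filadurnnet

zedsofdupz and sebizosz both end in -z yet inflect differently (zedsofdepz, sebizoszir), so the final letter is not what conditions the rule; the second-to-last letter is.
"filadurn" has second-to-last letter 'r'. The one such stem in the data (modurarw → modurarwwet) doubles the final consonant and adds -et (as do sukkatn, vusohavw), so the same rule applies.
The other patterns: stems whose second-to-last letter is 'p' change the last vowel to 'e'; stems whose second-to-last letter is 's' add -ir.
So filadurn → filadurnnet.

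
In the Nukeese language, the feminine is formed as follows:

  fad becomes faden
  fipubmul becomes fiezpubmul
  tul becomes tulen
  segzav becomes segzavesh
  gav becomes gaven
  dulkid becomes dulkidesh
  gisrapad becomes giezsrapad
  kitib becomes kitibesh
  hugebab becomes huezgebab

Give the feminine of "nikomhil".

fad and dulkid both end in -d yet inflect differently (faden, dulkidesh), so the final letter is not what conditions the rule; the number of vowels is.
"nikomhil" has 3 vowels. The stems with 3 vowels (fipubmul → fiezpubmul, hugebab → huezgebab, gisrapad → giezsrapad) insert -ez- after the first vowel.
The other patterns: stems with 1 vowel add -en; stems with 2 vowels add -esh.
So nikomhil → niezkomhil.

niezkomhil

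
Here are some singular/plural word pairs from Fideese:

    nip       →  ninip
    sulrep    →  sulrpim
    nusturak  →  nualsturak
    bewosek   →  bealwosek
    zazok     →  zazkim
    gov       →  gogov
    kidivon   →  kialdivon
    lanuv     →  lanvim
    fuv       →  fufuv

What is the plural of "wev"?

gov and lanuv both end in -v yet inflect differently (gogov, lanvim), so the final letter is not what conditions the rule; the number of vowels is.
"wev" has 1 vowel. The stems with 1 vowel (nip → ninip, gov → gogov, fuv → fufuv) repeat the first consonant+vowel as a prefix.
The other patterns: stems with 2 vowels delete the last vowel and add -im; stems with 3 vowels insert -al- after the first vowel.
So wev → wewev.

wewev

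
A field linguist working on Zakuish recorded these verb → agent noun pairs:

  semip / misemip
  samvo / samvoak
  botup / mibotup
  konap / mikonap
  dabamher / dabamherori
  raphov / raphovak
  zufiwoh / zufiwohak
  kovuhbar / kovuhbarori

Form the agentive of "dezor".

dezorori

kovuhbar and konap both have last vowel 'a' yet inflect differently (kovuhbarori, mikonap), so the last vowel is not what conditions the rule; the final letter is.
"dezor" ends in -r. The stems ending in -r (dabamher → dabamherori, kovuhbar → kovuhbarori) add -ori.
The other patterns: stems ending in -p add the prefix mi-; stems ending in -h, -o or -v add -ak.
So dezor → dezorori.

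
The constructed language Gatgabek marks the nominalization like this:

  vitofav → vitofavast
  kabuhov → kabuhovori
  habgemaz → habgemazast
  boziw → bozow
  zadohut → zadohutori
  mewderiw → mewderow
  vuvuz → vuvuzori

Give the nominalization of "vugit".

"vugit" has last vowel 'i'. The stems whose last vowel is 'i' (boziw → bozow, mewderiw → mewderow) change the last vowel to 'o'.
The other patterns: stems whose last vowel is 'a' add -ast; stems whose last vowel is 'o' or 'u' add -ori.
So vugit → vugot.

vugot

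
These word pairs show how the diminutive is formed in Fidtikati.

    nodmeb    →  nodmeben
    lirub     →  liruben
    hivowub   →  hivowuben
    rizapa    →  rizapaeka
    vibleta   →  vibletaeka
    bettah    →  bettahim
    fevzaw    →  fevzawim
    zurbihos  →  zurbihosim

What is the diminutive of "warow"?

rizapa and bettah both have last vowel 'a' yet inflect differently (rizapaeka, bettahim), so the last vowel is not what conditions the rule; the final letter is.
"warow" ends in -w. The one such stem in the data (fevzaw → fevzawim) adds -im, so the same rule applies.
So warow → warowim.

warowim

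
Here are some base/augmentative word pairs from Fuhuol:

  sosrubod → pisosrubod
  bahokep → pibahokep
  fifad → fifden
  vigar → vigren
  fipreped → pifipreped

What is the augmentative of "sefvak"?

fifad and sosrubod both end in -d yet inflect differently (fifden, pisosrubod), so the final letter is not what conditions the rule; the last vowel is.
"sefvak" has last vowel 'a'. The stems whose last vowel is 'a' (fifad → fifden, vigar → vigren) delete the last vowel and add -en.
The other pattern: stems whose last vowel is 'e' or 'o' add the prefix pi-.
So sefvak → sefvken.

sefvken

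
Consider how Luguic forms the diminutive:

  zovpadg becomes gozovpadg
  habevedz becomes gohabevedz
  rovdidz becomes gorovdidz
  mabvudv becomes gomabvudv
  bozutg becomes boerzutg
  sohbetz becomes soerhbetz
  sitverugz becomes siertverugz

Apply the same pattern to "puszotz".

puerszotz

zovpadg and bozutg both end in -g yet inflect differently (gozovpadg, boerzutg), so the final letter is not what conditions the rule; the second-to-last letter is.
"puszotz" has second-to-last letter 't'. The stems whose second-to-last letter is 't' (bozutg → boerzutg, sohbetz → soerhbetz) insert -er- after the first vowel.
So puszotz → puerszotz.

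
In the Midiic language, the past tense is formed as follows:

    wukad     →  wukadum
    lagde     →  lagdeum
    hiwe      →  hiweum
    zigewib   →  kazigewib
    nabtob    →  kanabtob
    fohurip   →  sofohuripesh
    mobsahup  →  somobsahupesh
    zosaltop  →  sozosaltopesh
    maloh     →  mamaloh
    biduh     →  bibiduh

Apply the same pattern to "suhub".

kasuhub

zigewib and fohurip both have last vowel 'i' yet inflect differently (kazigewib, sofohuripesh), so the last vowel is not what conditions the rule; the final letter is.
"suhub" ends in -b. The stems ending in -b (zigewib → kazigewib, nabtob → kanabtob) add the prefix ka-.
So suhub → kasuhub.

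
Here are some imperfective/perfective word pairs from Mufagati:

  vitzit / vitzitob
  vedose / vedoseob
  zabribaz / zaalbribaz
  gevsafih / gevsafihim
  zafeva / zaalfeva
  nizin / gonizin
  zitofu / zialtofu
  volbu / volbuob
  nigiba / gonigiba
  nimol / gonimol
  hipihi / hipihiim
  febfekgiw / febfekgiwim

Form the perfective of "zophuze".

"zophuze" begins with z-. The stems beginning with z- (zafeva → zaalfeva, zabribaz → zaalbribaz, zitofu → zialtofu) insert -al- after the first vowel.
The other patterns: stems beginning with v- add -ob; stems beginning with n- add the prefix go-; stems beginning with f-, g- or h- add -im.
So zophuze → zoalphuze.

zoalphuze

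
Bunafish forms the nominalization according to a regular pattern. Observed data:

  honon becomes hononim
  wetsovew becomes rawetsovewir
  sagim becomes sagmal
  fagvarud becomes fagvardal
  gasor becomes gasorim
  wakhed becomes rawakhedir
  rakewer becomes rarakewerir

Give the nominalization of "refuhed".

rakewer and gasor both end in -r yet inflect differently (rarakewerir, gasorim), so the final letter is not what conditions the rule; the last vowel is.
"refuhed" has last vowel 'e'. The stems whose last vowel is 'e' (rakewer → rarakewerir, wakhed → rawakhedir, wetsovew → rawetsovewir) add ra- … -ir around the stem.
The other patterns: stems whose last vowel is 'o' add -im; stems whose last vowel is 'i' or 'u' delete the last vowel and add -al.
So refuhed → rarefuhedir.

rarefuhedir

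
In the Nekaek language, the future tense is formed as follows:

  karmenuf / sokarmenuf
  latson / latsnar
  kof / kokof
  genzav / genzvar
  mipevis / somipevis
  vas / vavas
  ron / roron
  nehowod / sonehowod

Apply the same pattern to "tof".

totof

ron and latson both end in -n yet inflect differently (roron, latsnar), so the final letter is not what conditions the rule; the number of vowels is.
"tof" has 1 vowel. The stems with 1 vowel (vas → vavas, kof → kokof, ron → roron) repeat the first consonant+vowel as a prefix.
The other patterns: stems with 2 vowels delete the last vowel and add -ar; stems with 3 vowels add the prefix so-.
So tof → totof.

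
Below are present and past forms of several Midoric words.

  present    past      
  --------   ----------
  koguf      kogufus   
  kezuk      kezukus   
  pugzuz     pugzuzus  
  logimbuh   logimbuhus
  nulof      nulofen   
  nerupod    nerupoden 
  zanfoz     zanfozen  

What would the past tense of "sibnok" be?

sibnoken

koguf and nulof both end in -f yet inflect differently (kogufus, nulofen), so the final letter is not what conditions the rule; the last vowel is.
"sibnok" has last vowel 'o'. The stems whose last vowel is 'o' (nulof → nulofen, nerupod → nerupoden, zanfoz → zanfozen) add -en.
The other pattern: stems whose last vowel is 'u' add -us.
So sibnok → sibnoken.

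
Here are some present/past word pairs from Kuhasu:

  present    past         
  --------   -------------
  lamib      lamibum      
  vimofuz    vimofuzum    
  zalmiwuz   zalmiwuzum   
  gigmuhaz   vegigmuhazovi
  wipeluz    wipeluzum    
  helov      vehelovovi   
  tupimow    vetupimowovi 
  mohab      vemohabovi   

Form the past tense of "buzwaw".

lamib and mohab both end in -b yet inflect differently (lamibum, vemohabovi), so the final letter is not what conditions the rule; the last vowel is.
"buzwaw" has last vowel 'a'. The stems whose last vowel is 'a' (mohab → vemohabovi, gigmuhaz → vegigmuhazovi) add ve- … -ovi around the stem.
So buzwaw → vebuzwawovi.

vebuzwawovi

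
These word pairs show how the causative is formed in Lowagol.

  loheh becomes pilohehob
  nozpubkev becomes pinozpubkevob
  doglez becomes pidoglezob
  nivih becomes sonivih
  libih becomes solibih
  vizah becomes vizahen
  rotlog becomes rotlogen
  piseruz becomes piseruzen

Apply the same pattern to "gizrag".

gizragen

loheh and nivih both end in -h yet inflect differently (pilohehob, sonivih), so the final letter is not what conditions the rule; the last vowel is.
"gizrag" has last vowel 'a'. The one such stem in the data (vizah → vizahen) adds -en, so the same rule applies.
So gizrag → gizragen.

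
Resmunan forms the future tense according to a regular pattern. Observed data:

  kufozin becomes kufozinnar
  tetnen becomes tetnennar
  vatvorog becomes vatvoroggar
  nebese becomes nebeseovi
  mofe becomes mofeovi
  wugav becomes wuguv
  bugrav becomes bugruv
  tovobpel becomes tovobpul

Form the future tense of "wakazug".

tetnen and nebese both have last vowel 'e' yet inflect differently (tetnennar, nebeseovi), so the last vowel is not what conditions the rule; the final letter is.
"wakazug" ends in -g. The one such stem in the data (vatvorog → vatvoroggar) doubles the final consonant and adds -ar (as do kufozin, tetnen), so the same rule applies.
So wakazug → wakazuggar.

wakazuggar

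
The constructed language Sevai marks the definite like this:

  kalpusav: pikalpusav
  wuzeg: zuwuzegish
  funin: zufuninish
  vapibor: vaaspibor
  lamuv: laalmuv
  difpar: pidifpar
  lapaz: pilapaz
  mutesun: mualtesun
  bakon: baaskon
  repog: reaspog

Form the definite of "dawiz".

zudawizish

difpar and vapibor both end in -r yet inflect differently (pidifpar, vaaspibor), so the final letter is not what conditions the rule; the last vowel is.
"dawiz" has last vowel 'i'. The one such stem in the data (funin → zufuninish) adds zu- … -ish around the stem, so the same rule applies.
The other patterns: stems whose last vowel is 'a' add the prefix pi-; stems whose last vowel is 'o' insert -as- after the first vowel; stems whose last vowel is 'u' insert -al- after the first vowel.
So dawiz → zudawizish.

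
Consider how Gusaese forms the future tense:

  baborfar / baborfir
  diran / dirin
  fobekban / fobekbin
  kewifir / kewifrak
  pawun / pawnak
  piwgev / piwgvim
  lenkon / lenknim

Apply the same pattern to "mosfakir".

mosfakrak

baborfar and kewifir both end in -r yet inflect differently (baborfir, kewifrak), so the final letter is not what conditions the rule; the last vowel is.
"mosfakir" has last vowel 'i'. The one such stem in the data (kewifir → kewifrak) deletes the last vowel and adds -ak (as does pawun), so the same rule applies.
The other patterns: stems whose last vowel is 'a' change the last vowel to 'i'; stems whose last vowel is 'e' or 'o' delete the last vowel and add -im.
So mosfakir → mosfakrak.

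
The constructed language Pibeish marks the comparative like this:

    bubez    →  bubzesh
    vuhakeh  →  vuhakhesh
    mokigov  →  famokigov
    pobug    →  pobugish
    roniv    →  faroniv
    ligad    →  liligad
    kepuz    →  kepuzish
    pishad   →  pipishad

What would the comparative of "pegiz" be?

kepuz and bubez both end in -z yet inflect differently (kepuzish, bubzesh), so the final letter is not what conditions the rule; the last vowel is.
"pegiz" has last vowel 'i'. The one such stem in the data (roniv → faroniv) adds the prefix fa-, so the same rule applies.
The other patterns: stems whose last vowel is 'u' add -ish; stems whose last vowel is 'e' delete the last vowel and add -esh; stems whose last vowel is 'a' repeat the first consonant+vowel as a prefix.
So pegiz → fapegiz.

fapegiz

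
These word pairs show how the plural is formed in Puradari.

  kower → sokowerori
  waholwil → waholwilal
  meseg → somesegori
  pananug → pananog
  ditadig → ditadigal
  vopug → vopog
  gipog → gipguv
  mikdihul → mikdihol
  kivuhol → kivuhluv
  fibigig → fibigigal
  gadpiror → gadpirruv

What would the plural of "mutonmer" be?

kivuhol and mikdihul both end in -l yet inflect differently (kivuhluv, mikdihol), so the final letter is not what conditions the rule; the last vowel is.
"mutonmer" has last vowel 'e'. The stems whose last vowel is 'e' (kower → sokowerori, meseg → somesegori) add so- … -ori around the stem.
The other patterns: stems whose last vowel is 'o' delete the last vowel and add -uv; stems whose last vowel is 'u' change the last vowel to 'o'; stems whose last vowel is 'i' add -al.
So mutonmer → somutonmerori.

somutonmerori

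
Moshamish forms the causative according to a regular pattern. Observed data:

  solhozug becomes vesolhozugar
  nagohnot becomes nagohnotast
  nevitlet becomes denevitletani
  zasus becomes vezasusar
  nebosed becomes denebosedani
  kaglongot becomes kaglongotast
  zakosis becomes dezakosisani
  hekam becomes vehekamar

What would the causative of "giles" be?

zasus and zakosis both end in -s yet inflect differently (vezasusar, dezakosisani), so the final letter is not what conditions the rule; the last vowel is.
"giles" has last vowel 'e'. The stems whose last vowel is 'e' (nevitlet → denevitletani, nebosed → denebosedani) add de- … -ani around the stem.
The other patterns: stems whose last vowel is 'a' or 'u' add ve- … -ar around the stem; stems whose last vowel is 'o' add -ast.
So giles → degilesani.

degilesani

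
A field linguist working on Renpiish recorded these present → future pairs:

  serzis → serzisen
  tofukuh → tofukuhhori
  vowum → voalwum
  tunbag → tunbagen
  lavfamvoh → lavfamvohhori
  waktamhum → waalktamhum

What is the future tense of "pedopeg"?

"pedopeg" ends in -g. The one such stem in the data (tunbag → tunbagen) adds -en, so the same rule applies.
So pedopeg → pedopegen.

pedopegen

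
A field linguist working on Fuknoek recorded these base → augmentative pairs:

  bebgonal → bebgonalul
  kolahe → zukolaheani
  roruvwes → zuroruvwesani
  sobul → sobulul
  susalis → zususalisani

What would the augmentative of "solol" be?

sololul

sobul and susalis both begin with s- yet inflect differently (sobulul, zususalisani), so the first letter is not what conditions the rule; the final letter is.
"solol" ends in -l. The stems ending in -l (bebgonal → bebgonalul, sobul → sobulul) add -ul.
The other pattern: stems ending in -e or -s add zu- … -ani around the stem.
So solol → sololul.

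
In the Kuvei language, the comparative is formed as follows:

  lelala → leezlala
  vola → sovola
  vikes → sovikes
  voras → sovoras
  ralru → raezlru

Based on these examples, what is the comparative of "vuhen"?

vola and lelala both end in -a yet inflect differently (sovola, leezlala), so the final letter is not what conditions the rule; the first letter is.
"vuhen" begins with v-. The stems beginning with v- (voras → sovoras, vola → sovola, vikes → sovikes) add the prefix so-.
The other pattern: stems beginning with l- or r- insert -ez- after the first vowel.
So vuhen → sovuhen.

sovuhen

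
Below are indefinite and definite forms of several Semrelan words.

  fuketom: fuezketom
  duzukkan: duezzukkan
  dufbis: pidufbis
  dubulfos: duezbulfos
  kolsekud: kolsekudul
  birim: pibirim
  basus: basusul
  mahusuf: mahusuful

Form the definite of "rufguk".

rufgukul

basus and dufbis both end in -s yet inflect differently (basusul, pidufbis), so the final letter is not what conditions the rule; the last vowel is.
"rufguk" has last vowel 'u'. The stems whose last vowel is 'u' (mahusuf → mahusuful, basus → basusul, kolsekud → kolsekudul) add -ul.
The other patterns: stems whose last vowel is 'i' add the prefix pi-; stems whose last vowel is 'a' or 'o' insert -ez- after the first vowel.
So rufguk → rufgukul.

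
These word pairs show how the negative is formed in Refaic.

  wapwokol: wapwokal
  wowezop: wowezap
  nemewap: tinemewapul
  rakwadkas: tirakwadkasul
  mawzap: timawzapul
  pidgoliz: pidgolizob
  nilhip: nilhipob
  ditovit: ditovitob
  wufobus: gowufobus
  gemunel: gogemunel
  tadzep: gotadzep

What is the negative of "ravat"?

tiravatul

"ravat" has last vowel 'a'. The stems whose last vowel is 'a' (nemewap → tinemewapul, rakwadkas → tirakwadkasul, mawzap → timawzapul) add ti- … -ul around the stem.
The other patterns: stems whose last vowel is 'o' change the last vowel to 'a'; stems whose last vowel is 'i' add -ob; stems whose last vowel is 'e' or 'u' add the prefix go-.
So ravat → tiravatul.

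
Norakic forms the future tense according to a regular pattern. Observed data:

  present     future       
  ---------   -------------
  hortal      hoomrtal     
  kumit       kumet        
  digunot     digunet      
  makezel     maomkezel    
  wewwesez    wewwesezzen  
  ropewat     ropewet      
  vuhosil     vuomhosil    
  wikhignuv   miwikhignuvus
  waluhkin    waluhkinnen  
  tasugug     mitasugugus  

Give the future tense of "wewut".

wewet

"wewut" ends in -t. The stems ending in -t (digunot → digunet, kumit → kumet, ropewat → ropewet) change the last vowel to 'e'.
So wewut → wewet.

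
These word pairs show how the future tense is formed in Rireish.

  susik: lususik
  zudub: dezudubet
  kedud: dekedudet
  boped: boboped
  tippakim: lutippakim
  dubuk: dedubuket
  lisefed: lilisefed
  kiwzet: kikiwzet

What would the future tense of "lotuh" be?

delotuhet

susik and dubuk both end in -k yet inflect differently (lususik, dedubuket), so the final letter is not what conditions the rule; the last vowel is.
"lotuh" has last vowel 'u'. The stems whose last vowel is 'u' (dubuk → dedubuket, zudub → dezudubet, kedud → dekedudet) add de- … -et around the stem.
So lotuh → delotuhet.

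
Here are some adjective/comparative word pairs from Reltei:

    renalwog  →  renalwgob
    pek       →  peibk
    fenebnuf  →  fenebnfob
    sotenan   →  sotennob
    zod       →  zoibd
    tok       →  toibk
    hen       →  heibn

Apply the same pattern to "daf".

sotenan and hen both end in -n yet inflect differently (sotennob, heibn), so the final letter is not what conditions the rule; the number of vowels is.
"daf" has 1 vowel. The stems with 1 vowel (zod → zoibd, hen → heibn, pek → peibk) insert -ib- after the first vowel.
The other pattern: stems with 3 vowels delete the last vowel and add -ob.
So daf → daibf.

daibf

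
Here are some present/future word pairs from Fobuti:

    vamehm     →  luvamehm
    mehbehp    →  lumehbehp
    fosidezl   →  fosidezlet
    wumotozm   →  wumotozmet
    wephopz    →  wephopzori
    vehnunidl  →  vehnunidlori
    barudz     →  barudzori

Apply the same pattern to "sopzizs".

sopzizset

vamehm and wumotozm both end in -m yet inflect differently (luvamehm, wumotozmet), so the final letter is not what conditions the rule; the second-to-last letter is.
"sopzizs" has second-to-last letter 'z'. The stems whose second-to-last letter is 'z' (fosidezl → fosidezlet, wumotozm → wumotozmet) add -et.
So sopzizs → sopzizset.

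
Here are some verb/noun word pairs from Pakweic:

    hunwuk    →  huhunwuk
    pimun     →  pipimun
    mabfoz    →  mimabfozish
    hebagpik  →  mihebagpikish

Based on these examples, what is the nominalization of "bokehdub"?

hunwuk and hebagpik both end in -k yet inflect differently (huhunwuk, mihebagpikish), so the final letter is not what conditions the rule; the last vowel is.
"bokehdub" has last vowel 'u'. The stems whose last vowel is 'u' (hunwuk → huhunwuk, pimun → pipimun) repeat the first consonant+vowel as a prefix.
So bokehdub → bobokehdub.

bobokehdub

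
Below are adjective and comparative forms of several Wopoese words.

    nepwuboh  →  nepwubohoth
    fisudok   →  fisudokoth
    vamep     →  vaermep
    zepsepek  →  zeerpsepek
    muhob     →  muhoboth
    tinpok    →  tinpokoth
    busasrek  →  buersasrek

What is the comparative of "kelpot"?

fisudok and busasrek both end in -k yet inflect differently (fisudokoth, buersasrek), so the final letter is not what conditions the rule; the last vowel is.
"kelpot" has last vowel 'o'. The stems whose last vowel is 'o' (nepwuboh → nepwubohoth, fisudok → fisudokoth, tinpok → tinpokoth) add -oth.
The other pattern: stems whose last vowel is 'e' insert -er- after the first vowel.
So kelpot → kelpototh.

kelpototh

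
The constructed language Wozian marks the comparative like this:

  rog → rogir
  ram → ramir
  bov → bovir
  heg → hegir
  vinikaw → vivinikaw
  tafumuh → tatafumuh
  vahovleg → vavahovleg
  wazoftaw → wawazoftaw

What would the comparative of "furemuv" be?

fufuremuv

rog and vahovleg both end in -g yet inflect differently (rogir, vavahovleg), so the final letter is not what conditions the rule; the number of vowels is.
"furemuv" has 3 vowels. The stems with 3 vowels (vinikaw → vivinikaw, tafumuh → tatafumuh, vahovleg → vavahovleg) repeat the first consonant+vowel as a prefix.
The other pattern: stems with 1 vowel add -ir.
So furemuv → fufuremuv.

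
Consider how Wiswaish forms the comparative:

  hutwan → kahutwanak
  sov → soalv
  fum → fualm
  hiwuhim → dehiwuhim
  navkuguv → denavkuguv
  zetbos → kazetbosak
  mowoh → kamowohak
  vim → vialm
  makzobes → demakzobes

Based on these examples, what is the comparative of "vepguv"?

kavepguvak

fum and hiwuhim both end in -m yet inflect differently (fualm, dehiwuhim), so the final letter is not what conditions the rule; the number of vowels is.
"vepguv" has 2 vowels. The stems with 2 vowels (hutwan → kahutwanak, mowoh → kamowohak, zetbos → kazetbosak) add ka- … -ak around the stem.
The other patterns: stems with 1 vowel insert -al- after the first vowel; stems with 3 vowels add the prefix de-.
So vepguv → kavepguvak.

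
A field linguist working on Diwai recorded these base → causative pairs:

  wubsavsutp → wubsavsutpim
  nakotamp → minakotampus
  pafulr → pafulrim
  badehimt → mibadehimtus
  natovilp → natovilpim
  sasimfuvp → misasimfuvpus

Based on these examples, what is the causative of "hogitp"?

sasimfuvp and natovilp both end in -p yet inflect differently (misasimfuvpus, natovilpim), so the final letter is not what conditions the rule; the second-to-last letter is.
"hogitp" has second-to-last letter 't'. The one such stem in the data (wubsavsutp → wubsavsutpim) adds -im, so the same rule applies.
So hogitp → hogitpim.

hogitpim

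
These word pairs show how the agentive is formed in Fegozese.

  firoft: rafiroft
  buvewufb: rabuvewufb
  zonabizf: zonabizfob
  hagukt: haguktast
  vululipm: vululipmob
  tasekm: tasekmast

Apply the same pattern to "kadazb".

"kadazb" has second-to-last letter 'z'. The one such stem in the data (zonabizf → zonabizfob) adds -ob, so the same rule applies.
So kadazb → kadazbob.

kadazbob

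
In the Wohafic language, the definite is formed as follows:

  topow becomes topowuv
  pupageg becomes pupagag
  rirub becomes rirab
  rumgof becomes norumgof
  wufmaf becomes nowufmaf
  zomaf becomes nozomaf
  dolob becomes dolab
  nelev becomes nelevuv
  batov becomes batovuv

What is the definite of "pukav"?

topow and rumgof both have last vowel 'o' yet inflect differently (topowuv, norumgof), so the last vowel is not what conditions the rule; the final letter is.
"pukav" ends in -v. The stems ending in -v (batov → batovuv, nelev → nelevuv) add -uv.
The other patterns: stems ending in -f add the prefix no-; stems ending in -b or -g change the last vowel to 'a'.
So pukav → pukavuv.

pukavuv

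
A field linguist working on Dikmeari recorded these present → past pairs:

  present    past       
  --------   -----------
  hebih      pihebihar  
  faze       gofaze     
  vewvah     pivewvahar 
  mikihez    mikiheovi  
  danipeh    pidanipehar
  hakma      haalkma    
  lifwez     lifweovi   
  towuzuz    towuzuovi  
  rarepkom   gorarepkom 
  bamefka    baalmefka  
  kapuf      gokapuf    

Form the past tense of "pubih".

danipeh and mikihez both have last vowel 'e' yet inflect differently (pidanipehar, mikiheovi), so the last vowel is not what conditions the rule; the final letter is.
"pubih" ends in -h. The stems ending in -h (vewvah → pivewvahar, danipeh → pidanipehar, hebih → pihebihar) add pi- … -ar around the stem.
So pubih → pipubihar.

pipubihar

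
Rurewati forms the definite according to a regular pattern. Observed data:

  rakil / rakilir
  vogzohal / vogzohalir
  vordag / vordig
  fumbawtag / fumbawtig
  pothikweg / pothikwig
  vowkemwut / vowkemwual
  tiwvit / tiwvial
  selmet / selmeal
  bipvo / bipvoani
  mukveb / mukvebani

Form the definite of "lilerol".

vogzohal and vordag both have last vowel 'a' yet inflect differently (vogzohalir, vordig), so the last vowel is not what conditions the rule; the final letter is.
"lilerol" ends in -l. The stems ending in -l (rakil → rakilir, vogzohal → vogzohalir) add -ir.
So lilerol → lilerolir.

lilerolir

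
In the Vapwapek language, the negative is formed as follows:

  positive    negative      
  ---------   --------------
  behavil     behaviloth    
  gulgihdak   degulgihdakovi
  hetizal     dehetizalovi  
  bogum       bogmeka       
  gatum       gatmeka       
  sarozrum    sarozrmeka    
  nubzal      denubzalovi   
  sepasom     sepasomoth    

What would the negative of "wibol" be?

"wibol" has last vowel 'o'. The one such stem in the data (sepasom → sepasomoth) adds -oth, so the same rule applies.
So wibol → wiboloth.

wiboloth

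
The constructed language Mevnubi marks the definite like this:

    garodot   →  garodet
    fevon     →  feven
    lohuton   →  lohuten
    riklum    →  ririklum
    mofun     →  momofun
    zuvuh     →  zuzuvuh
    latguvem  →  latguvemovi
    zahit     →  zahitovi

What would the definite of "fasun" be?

fafasun

fevon and mofun both end in -n yet inflect differently (feven, momofun), so the final letter is not what conditions the rule; the last vowel is.
"fasun" has last vowel 'u'. The stems whose last vowel is 'u' (riklum → ririklum, mofun → momofun, zuvuh → zuzuvuh) repeat the first consonant+vowel as a prefix.
The other patterns: stems whose last vowel is 'o' change the last vowel to 'e'; stems whose last vowel is 'e' or 'i' add -ovi.
So fasun → fafasun.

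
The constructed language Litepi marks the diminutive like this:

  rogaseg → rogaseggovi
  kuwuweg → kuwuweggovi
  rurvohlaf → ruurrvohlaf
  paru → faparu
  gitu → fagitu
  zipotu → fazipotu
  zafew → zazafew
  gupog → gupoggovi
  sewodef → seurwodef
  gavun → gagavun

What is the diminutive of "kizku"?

"kizku" ends in -u. The stems ending in -u (paru → faparu, gitu → fagitu, zipotu → fazipotu) add the prefix fa-.
The other patterns: stems ending in -f insert -ur- after the first vowel; stems ending in -g double the final consonant and add -ovi; stems ending in -n or -w repeat the first consonant+vowel as a prefix.
So kizku → fakizku.

fakizku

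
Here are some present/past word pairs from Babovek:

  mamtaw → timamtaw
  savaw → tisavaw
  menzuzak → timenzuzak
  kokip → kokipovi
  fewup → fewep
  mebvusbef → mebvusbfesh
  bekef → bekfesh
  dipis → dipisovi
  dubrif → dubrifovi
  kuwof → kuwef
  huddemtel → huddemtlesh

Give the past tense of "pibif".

"pibif" has last vowel 'i'. The stems whose last vowel is 'i' (dipis → dipisovi, dubrif → dubrifovi, kokip → kokipovi) add -ovi.
So pibif → pibifovi.

pibifovi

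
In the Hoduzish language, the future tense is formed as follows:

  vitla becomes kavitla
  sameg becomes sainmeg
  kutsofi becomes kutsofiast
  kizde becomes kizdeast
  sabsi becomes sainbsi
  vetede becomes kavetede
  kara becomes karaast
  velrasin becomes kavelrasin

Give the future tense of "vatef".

kutsofi and sabsi both end in -i yet inflect differently (kutsofiast, sainbsi), so the final letter is not what conditions the rule; the first letter is.
"vatef" begins with v-. The stems beginning with v- (velrasin → kavelrasin, vitla → kavitla, vetede → kavetede) add the prefix ka-.
The other patterns: stems beginning with k- add -ast; stems beginning with s- insert -in- after the first vowel.
So vatef → kavatef.

kavatef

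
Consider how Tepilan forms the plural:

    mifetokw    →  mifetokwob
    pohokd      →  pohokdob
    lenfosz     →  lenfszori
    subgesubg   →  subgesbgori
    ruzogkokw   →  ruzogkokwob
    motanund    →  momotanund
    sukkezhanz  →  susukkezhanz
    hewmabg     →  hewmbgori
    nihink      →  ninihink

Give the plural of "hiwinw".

motanund and pohokd both end in -d yet inflect differently (momotanund, pohokdob), so the final letter is not what conditions the rule; the second-to-last letter is.
"hiwinw" has second-to-last letter 'n'. The stems whose second-to-last letter is 'n' (sukkezhanz → susukkezhanz, nihink → ninihink, motanund → momotanund) repeat the first consonant+vowel as a prefix.
The other patterns: stems whose second-to-last letter is 'k' add -ob; stems whose second-to-last letter is 'b' or 's' delete the last vowel and add -ori.
So hiwinw → hihiwinw.

hihiwinw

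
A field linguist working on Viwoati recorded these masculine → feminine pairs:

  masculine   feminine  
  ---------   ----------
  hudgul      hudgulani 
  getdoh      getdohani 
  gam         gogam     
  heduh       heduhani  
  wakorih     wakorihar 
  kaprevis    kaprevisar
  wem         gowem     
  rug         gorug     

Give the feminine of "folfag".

heduh and wakorih both end in -h yet inflect differently (heduhani, wakorihar), so the final letter is not what conditions the rule; the number of vowels is.
"folfag" has 2 vowels. The stems with 2 vowels (hudgul → hudgulani, heduh → heduhani, getdoh → getdohani) add -ani.
The other patterns: stems with 1 vowel add the prefix go-; stems with 3 vowels add -ar.
So folfag → folfagani.

folfagani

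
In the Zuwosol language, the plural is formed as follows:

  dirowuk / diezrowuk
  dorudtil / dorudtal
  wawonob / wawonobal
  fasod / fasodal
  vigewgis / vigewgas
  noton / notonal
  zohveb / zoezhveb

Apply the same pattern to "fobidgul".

foezbidgul

wawonob and zohveb both end in -b yet inflect differently (wawonobal, zoezhveb), so the final letter is not what conditions the rule; the last vowel is.
"fobidgul" has last vowel 'u'. The one such stem in the data (dirowuk → diezrowuk) inserts -ez- after the first vowel (as does zohveb), so the same rule applies.
So fobidgul → foezbidgul.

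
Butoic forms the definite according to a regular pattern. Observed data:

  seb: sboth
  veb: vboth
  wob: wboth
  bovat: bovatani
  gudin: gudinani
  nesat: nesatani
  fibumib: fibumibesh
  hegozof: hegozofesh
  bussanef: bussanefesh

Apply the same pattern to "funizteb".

funiztebesh

"funizteb" has 3 vowels. The stems with 3 vowels (fibumib → fibumibesh, hegozof → hegozofesh, bussanef → bussanefesh) add -esh.
The other patterns: stems with 1 vowel delete the last vowel and add -oth; stems with 2 vowels add -ani.
So funizteb → funiztebesh.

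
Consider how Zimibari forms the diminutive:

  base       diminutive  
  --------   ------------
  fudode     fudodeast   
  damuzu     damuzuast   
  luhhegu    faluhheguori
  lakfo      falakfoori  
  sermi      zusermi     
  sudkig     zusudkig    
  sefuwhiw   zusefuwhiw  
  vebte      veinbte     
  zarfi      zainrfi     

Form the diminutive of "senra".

damuzu and luhhegu both end in -u yet inflect differently (damuzuast, faluhheguori), so the final letter is not what conditions the rule; the first letter is.
"senra" begins with s-. The stems beginning with s- (sermi → zusermi, sudkig → zusudkig, sefuwhiw → zusefuwhiw) add the prefix zu-.
So senra → zusenra.

zusenra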